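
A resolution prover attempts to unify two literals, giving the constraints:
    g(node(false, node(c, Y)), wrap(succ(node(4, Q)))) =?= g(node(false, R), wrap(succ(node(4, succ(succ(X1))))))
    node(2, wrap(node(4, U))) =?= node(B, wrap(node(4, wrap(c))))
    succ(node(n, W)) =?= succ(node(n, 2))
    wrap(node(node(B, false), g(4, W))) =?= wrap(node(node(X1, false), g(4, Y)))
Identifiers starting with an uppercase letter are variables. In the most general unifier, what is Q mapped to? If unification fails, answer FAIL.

Decompose g/2: node(false, node(c, Y)) =?= node(false, R),  wrap(succ(node(4, Q))) =?= wrap(succ(node(4, succ(succ(X1))))).
Decompose node/2: false =?= false,  node(c, Y) =?= R.
Delete trivial equation false =?= false.
Bind R := node(c, Y); no other remaining equation mentions R.
Decompose wrap/1: succ(node(4, Q)) =?= succ(node(4, succ(succ(X1)))).
Decompose succ/1: node(4, Q) =?= node(4, succ(succ(X1))).
Decompose node/2: 4 =?= 4,  Q =?= succ(succ(X1)).
Delete trivial equation 4 =?= 4.
Bind Q := succ(succ(X1)); no other remaining equation mentions Q.
Decompose node/2: 2 =?= B,  wrap(node(4, U)) =?= wrap(node(4, wrap(c))).
Bind B := 2; substituting into the one remaining equation that mentions B gives: wrap(node(node(2, false), g(4, W))) =?= wrap(node(node(X1, false), g(4, Y))).
Decompose wrap/1: node(4, U) =?= node(4, wrap(c)).
Decompose node/2: 4 =?= 4,  U =?= wrap(c).
Delete trivial equation 4 =?= 4.
Bind U := wrap(c); no other remaining equation mentions U.
Decompose succ/1: node(n, W) =?= node(n, 2).
Decompose node/2: n =?= n,  W =?= 2.
Delete trivial equation n =?= n.
Bind W := 2; substituting into the remaining equation gives: wrap(node(node(2, false), g(4, 2))) =?= wrap(node(node(X1, false), g(4, Y))).
Decompose wrap/1: node(node(2, false), g(4, 2)) =?= node(node(X1, false), g(4, Y)).
Decompose node/2: node(2, false) =?= node(X1, false),  g(4, 2) =?= g(4, Y).
Decompose node/2: 2 =?= X1,  false =?= false.
Bind X1 := 2; no other remaining equation mentions X1. Substituting into the earlier binding gives Q := succ(succ(2)).
Delete trivial equation false =?= false.
Decompose g/2: 4 =?= 4,  2 =?= Y.
Delete trivial equation 4 =?= 4.
Bind Y := 2. Substituting into the earlier binding gives R := node(c, 2).
MGU = { R -> node(c, 2), Q -> succ(succ(2)), B -> 2, U -> wrap(c), W -> 2, X1 -> 2, Y -> 2 }, so Q -> succ(succ(2)).

succ(succ(2))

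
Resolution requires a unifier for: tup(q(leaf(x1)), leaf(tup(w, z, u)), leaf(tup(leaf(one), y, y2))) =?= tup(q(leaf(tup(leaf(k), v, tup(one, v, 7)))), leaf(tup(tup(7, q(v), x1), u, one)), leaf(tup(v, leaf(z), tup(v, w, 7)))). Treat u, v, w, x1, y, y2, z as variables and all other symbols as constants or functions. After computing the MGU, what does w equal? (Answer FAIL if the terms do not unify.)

Decompose tup/3: q(leaf(x1)) =?= q(leaf(tup(leaf(k), v, tup(one, v, 7)))),  leaf(tup(w, z, u)) =?= leaf(tup(tup(7, q(v), x1), u, one)),  leaf(tup(leaf(one), y, y2)) =?= leaf(tup(v, leaf(z), tup(v, w, 7))).
Decompose q/1: leaf(x1) =?= leaf(tup(leaf(k), v, tup(one, v, 7))).
Decompose leaf/1: x1 =?= tup(leaf(k), v, tup(one, v, 7)).
Bind x1 := tup(leaf(k), v, tup(one, v, 7)); substituting into the one remaining equation that mentions x1 gives: leaf(tup(w, z, u)) =?= leaf(tup(tup(7, q(v), tup(leaf(k), v, tup(one, v, 7))), u, one)).
Decompose leaf/1: tup(w, z, u) =?= tup(tup(7, q(v), tup(leaf(k), v, tup(one, v, 7))), u, one).
Decompose tup/3: w =?= tup(7, q(v), tup(leaf(k), v, tup(one, v, 7))),  z =?= u,  u =?= one.
Bind w := tup(7, q(v), tup(leaf(k), v, tup(one, v, 7))); substituting into the one remaining equation that mentions w gives: leaf(tup(leaf(one), y, y2)) =?= leaf(tup(v, leaf(z), tup(v, tup(7, q(v), tup(leaf(k), v, tup(one, v, 7))), 7))).
Bind z := u; substituting into the one remaining equation that mentions z gives: leaf(tup(leaf(one), y, y2)) =?= leaf(tup(v, leaf(u), tup(v, tup(7, q(v), tup(leaf(k), v, tup(one, v, 7))), 7))).
Bind u := one; substituting into the remaining equation gives: leaf(tup(leaf(one), y, y2)) =?= leaf(tup(v, leaf(one), tup(v, tup(7, q(v), tup(leaf(k), v, tup(one, v, 7))), 7))). Substituting into the earlier binding gives z := one.
Decompose leaf/1: tup(leaf(one), y, y2) =?= tup(v, leaf(one), tup(v, tup(7, q(v), tup(leaf(k), v, tup(one, v, 7))), 7)).
Decompose tup/3: leaf(one) =?= v,  y =?= leaf(one),  y2 =?= tup(v, tup(7, q(v), tup(leaf(k), v, tup(one, v, 7))), 7).
Bind v := leaf(one); substituting into the one remaining equation that mentions v gives: y2 =?= tup(leaf(one), tup(7, q(leaf(one)), tup(leaf(k), leaf(one), tup(one, leaf(one), 7))), 7). Substituting into the earlier bindings gives x1 := tup(leaf(k), leaf(one), tup(one, leaf(one), 7)), w := tup(7, q(leaf(one)), tup(leaf(k), leaf(one), tup(one, leaf(one), 7))).
Bind y := leaf(one); no other remaining equation mentions y.
Bind y2 := tup(leaf(one), tup(7, q(leaf(one)), tup(leaf(k), leaf(one), tup(one, leaf(one), 7))), 7).
MGU = { x1 ↦ tup(leaf(k), leaf(one), tup(one, leaf(one), 7)), w ↦ tup(7, q(leaf(one)), tup(leaf(k), leaf(one), tup(one, leaf(one), 7))), z ↦ one, u ↦ one, v ↦ leaf(one), y ↦ leaf(one), y2 ↦ tup(leaf(one), tup(7, q(leaf(one)), tup(leaf(k), leaf(one), tup(one, leaf(one), 7))), 7) }, so w ↦ tup(7, q(leaf(one)), tup(leaf(k), leaf(one), tup(one, leaf(one), 7))).

tup(7, q(leaf(one)), tup(leaf(k), leaf(one), tup(one, leaf(one), 7)))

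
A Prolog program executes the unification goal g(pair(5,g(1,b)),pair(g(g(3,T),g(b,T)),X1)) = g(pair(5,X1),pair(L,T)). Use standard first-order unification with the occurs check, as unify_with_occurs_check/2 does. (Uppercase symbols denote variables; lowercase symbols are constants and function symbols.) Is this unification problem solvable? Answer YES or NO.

Decompose g/2: pair(5,g(1,b)) = pair(5,X1),  pair(g(g(3,T),g(b,T)),X1) = pair(L,T).
Decompose pair/2: 5 = 5,  g(1,b) = X1.
Delete trivial equation 5 = 5.
Bind X1 := g(1,b); substituting into the remaining equation gives: pair(g(g(3,T),g(b,T)),g(1,b)) = pair(L,T).
Decompose pair/2: g(g(3,T),g(b,T)) = L,  g(1,b) = T.
Bind L := g(g(3,T),g(b,T)); no other remaining equation mentions L.
Bind T := g(1,b). Substituting into the earlier binding gives L := g(g(3,g(1,b)),g(b,g(1,b))).
No equations remain and no clash or occurs-check failure arose, so a unifier exists.

YES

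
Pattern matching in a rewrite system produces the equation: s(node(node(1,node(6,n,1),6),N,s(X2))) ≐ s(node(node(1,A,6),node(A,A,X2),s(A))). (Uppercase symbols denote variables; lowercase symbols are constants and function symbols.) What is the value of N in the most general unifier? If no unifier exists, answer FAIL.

Decompose s/1: node(node(1,node(6,n,1),6),N,s(X2)) ≐ node(node(1,A,6),node(A,A,X2),s(A)).
Decompose node/3: node(1,node(6,n,1),6) ≐ node(1,A,6),  N ≐ node(A,A,X2),  s(X2) ≐ s(A).
Decompose node/3: 1 ≐ 1,  node(6,n,1) ≐ A,  6 ≐ 6.
Delete trivial equation 1 ≐ 1.
Bind A := node(6,n,1); substituting into the 2 remaining equations that mention A gives: N ≐ node(node(6,n,1),node(6,n,1),X2),  s(X2) ≐ s(node(6,n,1)).
Delete trivial equation 6 ≐ 6.
Bind N := node(node(6,n,1),node(6,n,1),X2); no other remaining equation mentions N.
Decompose s/1: X2 ≐ node(6,n,1).
Bind X2 := node(6,n,1). Substituting into the earlier binding gives N := node(node(6,n,1),node(6,n,1),node(6,n,1)).
MGU = { A := node(6,n,1), N := node(node(6,n,1),node(6,n,1),node(6,n,1)), X2 := node(6,n,1) }, so N := node(node(6,n,1),node(6,n,1),node(6,n,1)).

node(node(6,n,1),node(6,n,1),node(6,n,1))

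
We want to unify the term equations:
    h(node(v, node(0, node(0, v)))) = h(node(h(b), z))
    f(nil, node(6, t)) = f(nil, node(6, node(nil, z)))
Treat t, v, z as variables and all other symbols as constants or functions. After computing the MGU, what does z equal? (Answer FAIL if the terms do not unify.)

node(0, node(0, h(b)))

Decompose h/1: node(v, node(0, node(0, v))) = node(h(b), z).
Decompose node/2: v = h(b),  node(0, node(0, v)) = z.
Bind v := h(b); substituting into the one remaining equation that mentions v gives: node(0, node(0, h(b))) = z.
Bind z := node(0, node(0, h(b))); substituting into the remaining equation gives: f(nil, node(6, t)) = f(nil, node(6, node(nil, node(0, node(0, h(b)))))).
Decompose f/2: nil = nil,  node(6, t) = node(6, node(nil, node(0, node(0, h(b))))).
Delete trivial equation nil = nil.
Decompose node/2: 6 = 6,  t = node(nil, node(0, node(0, h(b)))).
Delete trivial equation 6 = 6.
Bind t := node(nil, node(0, node(0, h(b)))).
MGU = { v -> h(b), z -> node(0, node(0, h(b))), t -> node(nil, node(0, node(0, h(b)))) }, so z -> node(0, node(0, h(b))).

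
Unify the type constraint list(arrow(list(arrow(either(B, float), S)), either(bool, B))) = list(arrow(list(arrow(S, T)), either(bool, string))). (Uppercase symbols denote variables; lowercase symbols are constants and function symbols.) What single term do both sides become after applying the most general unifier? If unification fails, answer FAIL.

list(arrow(list(arrow(either(string, float), either(string, float))), either(bool, string)))

Decompose list/1: arrow(list(arrow(either(B, float), S)), either(bool, B)) = arrow(list(arrow(S, T)), either(bool, string)).
Decompose arrow/2: list(arrow(either(B, float), S)) = list(arrow(S, T)),  either(bool, B) = either(bool, string).
Decompose list/1: arrow(either(B, float), S) = arrow(S, T).
Decompose arrow/2: either(B, float) = S,  S = T.
Bind S := either(B, float); substituting into the one remaining equation that mentions S gives: either(B, float) = T.
Bind T := either(B, float); no other remaining equation mentions T.
Decompose either/2: bool = bool,  B = string.
Delete trivial equation bool = bool.
Bind B := string. Substituting into the earlier bindings gives S := either(string, float), T := either(string, float).
Applying the MGU to either side gives list(arrow(list(arrow(either(string, float), either(string, float))), either(bool, string))).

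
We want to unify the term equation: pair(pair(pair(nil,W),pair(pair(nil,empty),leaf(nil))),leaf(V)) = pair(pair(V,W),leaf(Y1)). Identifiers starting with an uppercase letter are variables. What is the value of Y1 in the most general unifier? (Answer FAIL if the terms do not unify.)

Decompose pair/2: pair(pair(nil,W),pair(pair(nil,empty),leaf(nil))) = pair(V,W),  leaf(V) = leaf(Y1).
Decompose pair/2: pair(nil,W) = V,  pair(pair(nil,empty),leaf(nil)) = W.
Bind V := pair(nil,W); substituting into the one remaining equation that mentions V gives: leaf(pair(nil,W)) = leaf(Y1).
Bind W := pair(pair(nil,empty),leaf(nil)); substituting into the remaining equation gives: leaf(pair(nil,pair(pair(nil,empty),leaf(nil)))) = leaf(Y1). Substituting into the earlier binding gives V := pair(nil,pair(pair(nil,empty),leaf(nil))).
Decompose leaf/1: pair(nil,pair(pair(nil,empty),leaf(nil))) = Y1.
Bind Y1 := pair(nil,pair(pair(nil,empty),leaf(nil))).
MGU = { V := pair(nil,pair(pair(nil,empty),leaf(nil))), W := pair(pair(nil,empty),leaf(nil)), Y1 := pair(nil,pair(pair(nil,empty),leaf(nil))) }, so Y1 := pair(nil,pair(pair(nil,empty),leaf(nil))).

pair(nil,pair(pair(nil,empty),leaf(nil)))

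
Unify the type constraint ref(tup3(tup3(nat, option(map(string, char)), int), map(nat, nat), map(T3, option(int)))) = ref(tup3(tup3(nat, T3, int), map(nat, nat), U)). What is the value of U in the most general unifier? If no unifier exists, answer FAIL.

map(option(map(string, char)), option(int))

Decompose ref/1: tup3(tup3(nat, option(map(string, char)), int), map(nat, nat), map(T3, option(int))) = tup3(tup3(nat, T3, int), map(nat, nat), U).
Decompose tup3/3: tup3(nat, option(map(string, char)), int) = tup3(nat, T3, int),  map(nat, nat) = map(nat, nat),  map(T3, option(int)) = U.
Decompose tup3/3: nat = nat,  option(map(string, char)) = T3,  int = int.
Delete trivial equation nat = nat.
Bind T3 := option(map(string, char)); substituting into the one remaining equation that mentions T3 gives: map(option(map(string, char)), option(int)) = U.
Delete trivial equation int = int.
Delete trivial equation map(nat, nat) = map(nat, nat).
Bind U := map(option(map(string, char)), option(int)).
MGU = { T3 := option(map(string, char)), U := map(option(map(string, char)), option(int)) }, so U := map(option(map(string, char)), option(int)).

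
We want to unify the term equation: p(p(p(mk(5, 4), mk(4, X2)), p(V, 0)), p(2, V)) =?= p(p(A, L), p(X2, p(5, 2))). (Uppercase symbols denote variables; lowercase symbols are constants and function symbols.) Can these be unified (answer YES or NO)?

Decompose p/2: p(p(mk(5, 4), mk(4, X2)), p(V, 0)) =?= p(A, L),  p(2, V) =?= p(X2, p(5, 2)).
Decompose p/2: p(mk(5, 4), mk(4, X2)) =?= A,  p(V, 0) =?= L.
Bind A := p(mk(5, 4), mk(4, X2)); no other remaining equation mentions A.
Bind L := p(V, 0); no other remaining equation mentions L.
Decompose p/2: 2 =?= X2,  V =?= p(5, 2).
Bind X2 := 2; no other remaining equation mentions X2. Substituting into the earlier binding gives A := p(mk(5, 4), mk(4, 2)).
Bind V := p(5, 2). Substituting into the earlier binding gives L := p(p(5, 2), 0).
No equations remain and no clash or occurs-check failure arose, so a unifier exists.

YES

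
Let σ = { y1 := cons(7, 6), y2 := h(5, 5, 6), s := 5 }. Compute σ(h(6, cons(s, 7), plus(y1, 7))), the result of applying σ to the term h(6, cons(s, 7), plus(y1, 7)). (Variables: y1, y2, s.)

Replace each occurrence of y1 with cons(7, 6).
Replace each occurrence of s with 5.
Result: h(6, cons(5, 7), plus(cons(7, 6), 7)).

h(6, cons(5, 7), plus(cons(7, 6), 7))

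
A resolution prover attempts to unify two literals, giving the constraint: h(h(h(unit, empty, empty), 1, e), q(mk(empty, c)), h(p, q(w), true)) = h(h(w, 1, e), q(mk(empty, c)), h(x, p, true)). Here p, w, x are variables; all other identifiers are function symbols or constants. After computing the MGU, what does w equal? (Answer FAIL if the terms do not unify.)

h(unit, empty, empty)

Decompose h/3: h(h(unit, empty, empty), 1, e) = h(w, 1, e),  q(mk(empty, c)) = q(mk(empty, c)),  h(p, q(w), true) = h(x, p, true).
Decompose h/3: h(unit, empty, empty) = w,  1 = 1,  e = e.
Bind w := h(unit, empty, empty); substituting into the one remaining equation that mentions w gives: h(p, q(h(unit, empty, empty)), true) = h(x, p, true).
Delete trivial equation 1 = 1.
Delete trivial equation e = e.
Delete trivial equation q(mk(empty, c)) = q(mk(empty, c)).
Decompose h/3: p = x,  q(h(unit, empty, empty)) = p,  true = true.
Bind p := x; substituting into the one remaining equation that mentions p gives: q(h(unit, empty, empty)) = x.
Bind x := q(h(unit, empty, empty)); no other remaining equation mentions x. Substituting into the earlier binding gives p := q(h(unit, empty, empty)).
Delete trivial equation true = true.
MGU = { w := h(unit, empty, empty), p := q(h(unit, empty, empty)), x := q(h(unit, empty, empty)) }, so w := h(unit, empty, empty).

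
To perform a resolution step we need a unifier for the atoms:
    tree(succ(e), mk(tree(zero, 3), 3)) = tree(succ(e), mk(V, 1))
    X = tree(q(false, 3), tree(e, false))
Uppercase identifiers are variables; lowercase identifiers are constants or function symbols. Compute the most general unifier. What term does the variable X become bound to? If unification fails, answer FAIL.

FAIL

Decompose tree/2: succ(e) = succ(e),  mk(tree(zero, 3), 3) = mk(V, 1).
Delete trivial equation succ(e) = succ(e).
Decompose mk/2: tree(zero, 3) = V,  3 = 1.
Bind V := tree(zero, 3); no other remaining equation mentions V.
Clash: constants 3 and 1 differ; no unifier exists.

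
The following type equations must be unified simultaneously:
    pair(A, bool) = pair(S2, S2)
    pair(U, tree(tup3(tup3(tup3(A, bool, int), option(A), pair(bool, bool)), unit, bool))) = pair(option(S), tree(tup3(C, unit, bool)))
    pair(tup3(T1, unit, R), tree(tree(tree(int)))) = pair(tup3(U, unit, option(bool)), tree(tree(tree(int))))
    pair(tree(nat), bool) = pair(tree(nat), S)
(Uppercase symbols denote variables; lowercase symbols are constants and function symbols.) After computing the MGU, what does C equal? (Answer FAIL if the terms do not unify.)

Decompose pair/2: A = S2,  bool = S2.
Bind A := S2; substituting into the one remaining equation that mentions A gives: pair(U, tree(tup3(tup3(tup3(S2, bool, int), option(S2), pair(bool, bool)), unit, bool))) = pair(option(S), tree(tup3(C, unit, bool))).
Bind S2 := bool; substituting into the one remaining equation that mentions S2 gives: pair(U, tree(tup3(tup3(tup3(bool, bool, int), option(bool), pair(bool, bool)), unit, bool))) = pair(option(S), tree(tup3(C, unit, bool))). Substituting into the earlier binding gives A := bool.
Decompose pair/2: U = option(S),  tree(tup3(tup3(tup3(bool, bool, int), option(bool), pair(bool, bool)), unit, bool)) = tree(tup3(C, unit, bool)).
Bind U := option(S); substituting into the one remaining equation that mentions U gives: pair(tup3(T1, unit, R), tree(tree(tree(int)))) = pair(tup3(option(S), unit, option(bool)), tree(tree(tree(int)))).
Decompose tree/1: tup3(tup3(tup3(bool, bool, int), option(bool), pair(bool, bool)), unit, bool) = tup3(C, unit, bool).
Decompose tup3/3: tup3(tup3(bool, bool, int), option(bool), pair(bool, bool)) = C,  unit = unit,  bool = bool.
Bind C := tup3(tup3(bool, bool, int), option(bool), pair(bool, bool)); no other remaining equation mentions C.
Delete trivial equation unit = unit.
Delete trivial equation bool = bool.
Decompose pair/2: tup3(T1, unit, R) = tup3(option(S), unit, option(bool)),  tree(tree(tree(int))) = tree(tree(tree(int))).
Decompose tup3/3: T1 = option(S),  unit = unit,  R = option(bool).
Bind T1 := option(S); no other remaining equation mentions T1.
Delete trivial equation unit = unit.
Bind R := option(bool); no other remaining equation mentions R.
Delete trivial equation tree(tree(tree(int))) = tree(tree(tree(int))).
Decompose pair/2: tree(nat) = tree(nat),  bool = S.
Delete trivial equation tree(nat) = tree(nat).
Bind S := bool. Substituting into the earlier bindings gives U := option(bool), T1 := option(bool).
MGU = { A := bool, S2 := bool, U := option(bool), C := tup3(tup3(bool, bool, int), option(bool), pair(bool, bool)), T1 := option(bool), R := option(bool), S := bool }, so C := tup3(tup3(bool, bool, int), option(bool), pair(bool, bool)).

tup3(tup3(bool, bool, int), option(bool), pair(bool, bool))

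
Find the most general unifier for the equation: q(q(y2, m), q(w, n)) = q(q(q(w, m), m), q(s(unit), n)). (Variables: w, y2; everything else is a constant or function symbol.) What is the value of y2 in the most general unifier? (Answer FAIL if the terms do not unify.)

Decompose q/2: q(y2, m) = q(q(w, m), m),  q(w, n) = q(s(unit), n).
Decompose q/2: y2 = q(w, m),  m = m.
Bind y2 := q(w, m); no other remaining equation mentions y2.
Delete trivial equation m = m.
Decompose q/2: w = s(unit),  n = n.
Bind w := s(unit); no other remaining equation mentions w. Substituting into the earlier binding gives y2 := q(s(unit), m).
Delete trivial equation n = n.
MGU = { y2 ↦ q(s(unit), m), w ↦ s(unit) }, so y2 ↦ q(s(unit), m).

q(s(unit), m)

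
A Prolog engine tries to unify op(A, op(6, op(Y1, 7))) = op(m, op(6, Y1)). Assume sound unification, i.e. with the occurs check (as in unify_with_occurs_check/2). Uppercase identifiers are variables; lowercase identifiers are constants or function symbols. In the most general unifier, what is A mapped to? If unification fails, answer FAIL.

Decompose op/2: A = m,  op(6, op(Y1, 7)) = op(6, Y1).
Bind A := m; no other remaining equation mentions A.
Decompose op/2: 6 = 6,  op(Y1, 7) = Y1.
Delete trivial equation 6 = 6.
Occurs check fails: Y1 occurs in op(Y1, 7); the equation Y1 = op(Y1, 7) has no finite solution.

FAIL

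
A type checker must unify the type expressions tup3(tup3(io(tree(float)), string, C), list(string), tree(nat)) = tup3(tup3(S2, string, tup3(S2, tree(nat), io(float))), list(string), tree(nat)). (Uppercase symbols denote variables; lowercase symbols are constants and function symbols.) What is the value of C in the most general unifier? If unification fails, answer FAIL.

tup3(io(tree(float)), tree(nat), io(float))

Decompose tup3/3: tup3(io(tree(float)), string, C) = tup3(S2, string, tup3(S2, tree(nat), io(float))),  list(string) = list(string),  tree(nat) = tree(nat).
Decompose tup3/3: io(tree(float)) = S2,  string = string,  C = tup3(S2, tree(nat), io(float)).
Bind S2 := io(tree(float)); substituting into the one remaining equation that mentions S2 gives: C = tup3(io(tree(float)), tree(nat), io(float)).
Delete trivial equation string = string.
Bind C := tup3(io(tree(float)), tree(nat), io(float)); no other remaining equation mentions C.
Delete trivial equation list(string) = list(string).
Delete trivial equation tree(nat) = tree(nat).
MGU = { S2 := io(tree(float)), C := tup3(io(tree(float)), tree(nat), io(float)) }, so C := tup3(io(tree(float)), tree(nat), io(float)).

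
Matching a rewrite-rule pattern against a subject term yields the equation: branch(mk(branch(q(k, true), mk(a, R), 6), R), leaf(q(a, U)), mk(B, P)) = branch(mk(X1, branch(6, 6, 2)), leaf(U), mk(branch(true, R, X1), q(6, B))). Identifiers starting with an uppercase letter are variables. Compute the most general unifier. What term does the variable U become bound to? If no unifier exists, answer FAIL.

FAIL

Decompose branch/3: mk(branch(q(k, true), mk(a, R), 6), R) = mk(X1, branch(6, 6, 2)),  leaf(q(a, U)) = leaf(U),  mk(B, P) = mk(branch(true, R, X1), q(6, B)).
Decompose mk/2: branch(q(k, true), mk(a, R), 6) = X1,  R = branch(6, 6, 2).
Bind X1 := branch(q(k, true), mk(a, R), 6); substituting into the one remaining equation that mentions X1 gives: mk(B, P) = mk(branch(true, R, branch(q(k, true), mk(a, R), 6)), q(6, B)).
Bind R := branch(6, 6, 2); substituting into the one remaining equation that mentions R gives: mk(B, P) = mk(branch(true, branch(6, 6, 2), branch(q(k, true), mk(a, branch(6, 6, 2)), 6)), q(6, B)). Substituting into the earlier binding gives X1 := branch(q(k, true), mk(a, branch(6, 6, 2)), 6).
Decompose leaf/1: q(a, U) = U.
Occurs check fails: U occurs in q(a, U); the equation U = q(a, U) has no finite solution.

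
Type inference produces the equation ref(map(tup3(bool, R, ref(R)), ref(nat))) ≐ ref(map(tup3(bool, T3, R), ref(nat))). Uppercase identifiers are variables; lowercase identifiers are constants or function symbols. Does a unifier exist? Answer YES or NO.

Decompose ref/1: map(tup3(bool, R, ref(R)), ref(nat)) ≐ map(tup3(bool, T3, R), ref(nat)).
Decompose map/2: tup3(bool, R, ref(R)) ≐ tup3(bool, T3, R),  ref(nat) ≐ ref(nat).
Decompose tup3/3: bool ≐ bool,  R ≐ T3,  ref(R) ≐ R.
Delete trivial equation bool ≐ bool.
Bind R := T3; substituting into the one remaining equation that mentions R gives: ref(T3) ≐ T3.
Occurs check fails: T3 occurs in ref(T3); the equation T3 ≐ ref(T3) has no finite solution.

NO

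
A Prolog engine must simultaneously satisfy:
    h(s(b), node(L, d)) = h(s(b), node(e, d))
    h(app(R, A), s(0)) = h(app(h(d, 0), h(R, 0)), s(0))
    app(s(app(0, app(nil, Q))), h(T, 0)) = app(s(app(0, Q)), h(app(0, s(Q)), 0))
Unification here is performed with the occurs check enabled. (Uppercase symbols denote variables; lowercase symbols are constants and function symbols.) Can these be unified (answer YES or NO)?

Decompose h/2: s(b) = s(b),  node(L, d) = node(e, d).
Delete trivial equation s(b) = s(b).
Decompose node/2: L = e,  d = d.
Bind L := e; no other remaining equation mentions L.
Delete trivial equation d = d.
Decompose h/2: app(R, A) = app(h(d, 0), h(R, 0)),  s(0) = s(0).
Decompose app/2: R = h(d, 0),  A = h(R, 0).
Bind R := h(d, 0); substituting into the one remaining equation that mentions R gives: A = h(h(d, 0), 0).
Bind A := h(h(d, 0), 0); no other remaining equation mentions A.
Delete trivial equation s(0) = s(0).
Decompose app/2: s(app(0, app(nil, Q))) = s(app(0, Q)),  h(T, 0) = h(app(0, s(Q)), 0).
Decompose s/1: app(0, app(nil, Q)) = app(0, Q).
Decompose app/2: 0 = 0,  app(nil, Q) = Q.
Delete trivial equation 0 = 0.
Occurs check fails: Q occurs in app(nil, Q); the equation Q = app(nil, Q) has no finite solution.

NO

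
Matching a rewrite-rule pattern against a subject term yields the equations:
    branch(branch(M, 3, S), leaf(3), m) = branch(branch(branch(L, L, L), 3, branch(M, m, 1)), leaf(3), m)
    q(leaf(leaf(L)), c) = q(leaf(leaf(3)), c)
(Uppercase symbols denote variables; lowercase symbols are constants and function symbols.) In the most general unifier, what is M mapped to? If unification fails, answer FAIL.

branch(3, 3, 3)

Decompose branch/3: branch(M, 3, S) = branch(branch(L, L, L), 3, branch(M, m, 1)),  leaf(3) = leaf(3),  m = m.
Decompose branch/3: M = branch(L, L, L),  3 = 3,  S = branch(M, m, 1).
Bind M := branch(L, L, L); substituting into the one remaining equation that mentions M gives: S = branch(branch(L, L, L), m, 1).
Delete trivial equation 3 = 3.
Bind S := branch(branch(L, L, L), m, 1); no other remaining equation mentions S.
Delete trivial equation leaf(3) = leaf(3).
Delete trivial equation m = m.
Decompose q/2: leaf(leaf(L)) = leaf(leaf(3)),  c = c.
Decompose leaf/1: leaf(L) = leaf(3).
Decompose leaf/1: L = 3.
Bind L := 3; no other remaining equation mentions L. Substituting into the earlier bindings gives M := branch(3, 3, 3), S := branch(branch(3, 3, 3), m, 1).
Delete trivial equation c = c.
MGU = { M := branch(3, 3, 3), S := branch(branch(3, 3, 3), m, 1), L := 3 }, so M := branch(3, 3, 3).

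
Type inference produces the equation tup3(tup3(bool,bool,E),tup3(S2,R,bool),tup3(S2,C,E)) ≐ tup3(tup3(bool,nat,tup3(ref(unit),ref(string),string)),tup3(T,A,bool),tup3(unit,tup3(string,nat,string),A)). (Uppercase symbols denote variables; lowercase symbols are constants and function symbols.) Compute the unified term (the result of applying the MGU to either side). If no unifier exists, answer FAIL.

FAIL

Decompose tup3/3: tup3(bool,bool,E) ≐ tup3(bool,nat,tup3(ref(unit),ref(string),string)),  tup3(S2,R,bool) ≐ tup3(T,A,bool),  tup3(S2,C,E) ≐ tup3(unit,tup3(string,nat,string),A).
Decompose tup3/3: bool ≐ bool,  bool ≐ nat,  E ≐ tup3(ref(unit),ref(string),string).
Delete trivial equation bool ≐ bool.
Clash: constants bool and nat differ; no unifier exists.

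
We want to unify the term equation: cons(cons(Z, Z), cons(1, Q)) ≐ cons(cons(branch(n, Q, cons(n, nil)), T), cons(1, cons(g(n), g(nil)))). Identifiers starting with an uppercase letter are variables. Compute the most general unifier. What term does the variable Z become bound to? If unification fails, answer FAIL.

Decompose cons/2: cons(Z, Z) ≐ cons(branch(n, Q, cons(n, nil)), T),  cons(1, Q) ≐ cons(1, cons(g(n), g(nil))).
Decompose cons/2: Z ≐ branch(n, Q, cons(n, nil)),  Z ≐ T.
Bind Z := branch(n, Q, cons(n, nil)); substituting into the one remaining equation that mentions Z gives: branch(n, Q, cons(n, nil)) ≐ T.
Bind T := branch(n, Q, cons(n, nil)); no other remaining equation mentions T.
Decompose cons/2: 1 ≐ 1,  Q ≐ cons(g(n), g(nil)).
Delete trivial equation 1 ≐ 1.
Bind Q := cons(g(n), g(nil)). Substituting into the earlier bindings gives Z := branch(n, cons(g(n), g(nil)), cons(n, nil)), T := branch(n, cons(g(n), g(nil)), cons(n, nil)).
MGU = { Z -> branch(n, cons(g(n), g(nil)), cons(n, nil)), T -> branch(n, cons(g(n), g(nil)), cons(n, nil)), Q -> cons(g(n), g(nil)) }, so Z -> branch(n, cons(g(n), g(nil)), cons(n, nil)).

branch(n, cons(g(n), g(nil)), cons(n, nil))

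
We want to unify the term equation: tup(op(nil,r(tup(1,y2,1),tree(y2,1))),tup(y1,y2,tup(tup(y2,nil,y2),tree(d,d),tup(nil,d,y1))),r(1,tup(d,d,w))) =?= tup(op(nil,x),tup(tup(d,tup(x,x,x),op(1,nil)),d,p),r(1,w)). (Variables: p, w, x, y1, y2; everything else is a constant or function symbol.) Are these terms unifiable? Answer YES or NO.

NO

Decompose tup/3: op(nil,r(tup(1,y2,1),tree(y2,1))) =?= op(nil,x),  tup(y1,y2,tup(tup(y2,nil,y2),tree(d,d),tup(nil,d,y1))) =?= tup(tup(d,tup(x,x,x),op(1,nil)),d,p),  r(1,tup(d,d,w)) =?= r(1,w).
Decompose op/2: nil =?= nil,  r(tup(1,y2,1),tree(y2,1)) =?= x.
Delete trivial equation nil =?= nil.
Bind x := r(tup(1,y2,1),tree(y2,1)); substituting into the one remaining equation that mentions x gives: tup(y1,y2,tup(tup(y2,nil,y2),tree(d,d),tup(nil,d,y1))) =?= tup(tup(d,tup(r(tup(1,y2,1),tree(y2,1)),r(tup(1,y2,1),tree(y2,1)),r(tup(1,y2,1),tree(y2,1))),op(1,nil)),d,p).
Decompose tup/3: y1 =?= tup(d,tup(r(tup(1,y2,1),tree(y2,1)),r(tup(1,y2,1),tree(y2,1)),r(tup(1,y2,1),tree(y2,1))),op(1,nil)),  y2 =?= d,  tup(tup(y2,nil,y2),tree(d,d),tup(nil,d,y1)) =?= p.
Bind y1 := tup(d,tup(r(tup(1,y2,1),tree(y2,1)),r(tup(1,y2,1),tree(y2,1)),r(tup(1,y2,1),tree(y2,1))),op(1,nil)); substituting into the one remaining equation that mentions y1 gives: tup(tup(y2,nil,y2),tree(d,d),tup(nil,d,tup(d,tup(r(tup(1,y2,1),tree(y2,1)),r(tup(1,y2,1),tree(y2,1)),r(tup(1,y2,1),tree(y2,1))),op(1,nil)))) =?= p.
Bind y2 := d; substituting into the one remaining equation that mentions y2 gives: tup(tup(d,nil,d),tree(d,d),tup(nil,d,tup(d,tup(r(tup(1,d,1),tree(d,1)),r(tup(1,d,1),tree(d,1)),r(tup(1,d,1),tree(d,1))),op(1,nil)))) =?= p. Substituting into the earlier bindings gives x := r(tup(1,d,1),tree(d,1)), y1 := tup(d,tup(r(tup(1,d,1),tree(d,1)),r(tup(1,d,1),tree(d,1)),r(tup(1,d,1),tree(d,1))),op(1,nil)).
Bind p := tup(tup(d,nil,d),tree(d,d),tup(nil,d,tup(d,tup(r(tup(1,d,1),tree(d,1)),r(tup(1,d,1),tree(d,1)),r(tup(1,d,1),tree(d,1))),op(1,nil)))); no other remaining equation mentions p.
Decompose r/2: 1 =?= 1,  tup(d,d,w) =?= w.
Delete trivial equation 1 =?= 1.
Occurs check fails: w occurs in tup(d,d,w); the equation w =?= tup(d,d,w) has no finite solution.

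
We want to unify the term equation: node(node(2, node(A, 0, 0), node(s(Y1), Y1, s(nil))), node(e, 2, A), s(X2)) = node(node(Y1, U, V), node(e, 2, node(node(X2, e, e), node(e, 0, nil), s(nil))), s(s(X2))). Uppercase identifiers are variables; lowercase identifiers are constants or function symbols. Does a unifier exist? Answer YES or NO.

Decompose node/3: node(2, node(A, 0, 0), node(s(Y1), Y1, s(nil))) = node(Y1, U, V),  node(e, 2, A) = node(e, 2, node(node(X2, e, e), node(e, 0, nil), s(nil))),  s(X2) = s(s(X2)).
Decompose node/3: 2 = Y1,  node(A, 0, 0) = U,  node(s(Y1), Y1, s(nil)) = V.
Bind Y1 := 2; substituting into the one remaining equation that mentions Y1 gives: node(s(2), 2, s(nil)) = V.
Bind U := node(A, 0, 0); no other remaining equation mentions U.
Bind V := node(s(2), 2, s(nil)); no other remaining equation mentions V.
Decompose node/3: e = e,  2 = 2,  A = node(node(X2, e, e), node(e, 0, nil), s(nil)).
Delete trivial equation e = e.
Delete trivial equation 2 = 2.
Bind A := node(node(X2, e, e), node(e, 0, nil), s(nil)); no other remaining equation mentions A. Substituting into the earlier binding gives U := node(node(node(X2, e, e), node(e, 0, nil), s(nil)), 0, 0).
Decompose s/1: X2 = s(X2).
Occurs check fails: X2 occurs in s(X2); the equation X2 = s(X2) has no finite solution.

NO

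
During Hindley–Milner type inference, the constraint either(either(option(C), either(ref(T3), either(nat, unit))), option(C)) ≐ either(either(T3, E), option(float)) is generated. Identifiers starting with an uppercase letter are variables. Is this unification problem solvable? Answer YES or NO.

YES

Decompose either/2: either(option(C), either(ref(T3), either(nat, unit))) ≐ either(T3, E),  option(C) ≐ option(float).
Decompose either/2: option(C) ≐ T3,  either(ref(T3), either(nat, unit)) ≐ E.
Bind T3 := option(C); substituting into the one remaining equation that mentions T3 gives: either(ref(option(C)), either(nat, unit)) ≐ E.
Bind E := either(ref(option(C)), either(nat, unit)); no other remaining equation mentions E.
Decompose option/1: C ≐ float.
Bind C := float. Substituting into the earlier bindings gives T3 := option(float), E := either(ref(option(float)), either(nat, unit)).
No equations remain and no clash or occurs-check failure arose, so a unifier exists.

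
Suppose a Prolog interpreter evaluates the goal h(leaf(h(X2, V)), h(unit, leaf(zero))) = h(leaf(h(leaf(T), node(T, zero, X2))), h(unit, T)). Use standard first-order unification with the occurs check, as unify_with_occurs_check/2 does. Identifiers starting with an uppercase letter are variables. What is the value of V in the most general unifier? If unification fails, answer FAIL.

node(leaf(zero), zero, leaf(leaf(zero)))

Decompose h/2: leaf(h(X2, V)) = leaf(h(leaf(T), node(T, zero, X2))),  h(unit, leaf(zero)) = h(unit, T).
Decompose leaf/1: h(X2, V) = h(leaf(T), node(T, zero, X2)).
Decompose h/2: X2 = leaf(T),  V = node(T, zero, X2).
Bind X2 := leaf(T); substituting into the one remaining equation that mentions X2 gives: V = node(T, zero, leaf(T)).
Bind V := node(T, zero, leaf(T)); no other remaining equation mentions V.
Decompose h/2: unit = unit,  leaf(zero) = T.
Delete trivial equation unit = unit.
Bind T := leaf(zero). Substituting into the earlier bindings gives X2 := leaf(leaf(zero)), V := node(leaf(zero), zero, leaf(leaf(zero))).
MGU = { X2 -> leaf(leaf(zero)), V -> node(leaf(zero), zero, leaf(leaf(zero))), T -> leaf(zero) }, so V -> node(leaf(zero), zero, leaf(leaf(zero))).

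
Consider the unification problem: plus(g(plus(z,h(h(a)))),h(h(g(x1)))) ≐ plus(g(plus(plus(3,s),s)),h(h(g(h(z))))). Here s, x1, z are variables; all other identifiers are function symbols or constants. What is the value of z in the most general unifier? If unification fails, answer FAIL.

plus(3,h(h(a)))

Decompose plus/2: g(plus(z,h(h(a)))) ≐ g(plus(plus(3,s),s)),  h(h(g(x1))) ≐ h(h(g(h(z)))).
Decompose g/1: plus(z,h(h(a))) ≐ plus(plus(3,s),s).
Decompose plus/2: z ≐ plus(3,s),  h(h(a)) ≐ s.
Bind z := plus(3,s); substituting into the one remaining equation that mentions z gives: h(h(g(x1))) ≐ h(h(g(h(plus(3,s))))).
Bind s := h(h(a)); substituting into the remaining equation gives: h(h(g(x1))) ≐ h(h(g(h(plus(3,h(h(a))))))). Substituting into the earlier binding gives z := plus(3,h(h(a))).
Decompose h/1: h(g(x1)) ≐ h(g(h(plus(3,h(h(a)))))).
Decompose h/1: g(x1) ≐ g(h(plus(3,h(h(a))))).
Decompose g/1: x1 ≐ h(plus(3,h(h(a)))).
Bind x1 := h(plus(3,h(h(a)))).
MGU = { z -> plus(3,h(h(a))), s -> h(h(a)), x1 -> h(plus(3,h(h(a)))) }, so z -> plus(3,h(h(a))).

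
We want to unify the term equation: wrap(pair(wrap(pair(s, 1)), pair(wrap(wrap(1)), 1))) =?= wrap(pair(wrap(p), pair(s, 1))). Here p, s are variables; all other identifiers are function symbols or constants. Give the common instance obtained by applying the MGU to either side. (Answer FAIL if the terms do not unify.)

wrap(pair(wrap(pair(wrap(wrap(1)), 1)), pair(wrap(wrap(1)), 1)))

Decompose wrap/1: pair(wrap(pair(s, 1)), pair(wrap(wrap(1)), 1)) =?= pair(wrap(p), pair(s, 1)).
Decompose pair/2: wrap(pair(s, 1)) =?= wrap(p),  pair(wrap(wrap(1)), 1) =?= pair(s, 1).
Decompose wrap/1: pair(s, 1) =?= p.
Bind p := pair(s, 1); no other remaining equation mentions p.
Decompose pair/2: wrap(wrap(1)) =?= s,  1 =?= 1.
Bind s := wrap(wrap(1)); no other remaining equation mentions s. Substituting into the earlier binding gives p := pair(wrap(wrap(1)), 1).
Delete trivial equation 1 =?= 1.
Applying the MGU to either side gives wrap(pair(wrap(pair(wrap(wrap(1)), 1)), pair(wrap(wrap(1)), 1))).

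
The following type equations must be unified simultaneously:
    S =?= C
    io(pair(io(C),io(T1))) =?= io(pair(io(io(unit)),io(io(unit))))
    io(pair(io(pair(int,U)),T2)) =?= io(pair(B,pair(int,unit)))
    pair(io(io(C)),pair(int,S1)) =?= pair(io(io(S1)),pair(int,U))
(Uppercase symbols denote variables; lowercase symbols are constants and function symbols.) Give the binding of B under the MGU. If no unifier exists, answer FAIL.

io(pair(int,io(unit)))

Bind S := C; no other remaining equation mentions S.
Decompose io/1: pair(io(C),io(T1)) =?= pair(io(io(unit)),io(io(unit))).
Decompose pair/2: io(C) =?= io(io(unit)),  io(T1) =?= io(io(unit)).
Decompose io/1: C =?= io(unit).
Bind C := io(unit); substituting into the one remaining equation that mentions C gives: pair(io(io(io(unit))),pair(int,S1)) =?= pair(io(io(S1)),pair(int,U)). Substituting into the earlier binding gives S := io(unit).
Decompose io/1: T1 =?= io(unit).
Bind T1 := io(unit); no other remaining equation mentions T1.
Decompose io/1: pair(io(pair(int,U)),T2) =?= pair(B,pair(int,unit)).
Decompose pair/2: io(pair(int,U)) =?= B,  T2 =?= pair(int,unit).
Bind B := io(pair(int,U)); no other remaining equation mentions B.
Bind T2 := pair(int,unit); no other remaining equation mentions T2.
Decompose pair/2: io(io(io(unit))) =?= io(io(S1)),  pair(int,S1) =?= pair(int,U).
Decompose io/1: io(io(unit)) =?= io(S1).
Decompose io/1: io(unit) =?= S1.
Bind S1 := io(unit); substituting into the remaining equation gives: pair(int,io(unit)) =?= pair(int,U).
Decompose pair/2: int =?= int,  io(unit) =?= U.
Delete trivial equation int =?= int.
Bind U := io(unit). Substituting into the earlier binding gives B := io(pair(int,io(unit))).
MGU = { S ↦ io(unit), C ↦ io(unit), T1 ↦ io(unit), B ↦ io(pair(int,io(unit))), T2 ↦ pair(int,unit), S1 ↦ io(unit), U ↦ io(unit) }, so B ↦ io(pair(int,io(unit))).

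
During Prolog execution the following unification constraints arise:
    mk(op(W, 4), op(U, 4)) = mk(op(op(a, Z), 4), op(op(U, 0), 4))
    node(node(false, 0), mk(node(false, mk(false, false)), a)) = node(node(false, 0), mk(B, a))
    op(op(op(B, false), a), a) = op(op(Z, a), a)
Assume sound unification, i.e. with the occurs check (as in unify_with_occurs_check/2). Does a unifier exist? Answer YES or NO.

Decompose mk/2: op(W, 4) = op(op(a, Z), 4),  op(U, 4) = op(op(U, 0), 4).
Decompose op/2: W = op(a, Z),  4 = 4.
Bind W := op(a, Z); no other remaining equation mentions W.
Delete trivial equation 4 = 4.
Decompose op/2: U = op(U, 0),  4 = 4.
Occurs check fails: U occurs in op(U, 0); the equation U = op(U, 0) has no finite solution.

NO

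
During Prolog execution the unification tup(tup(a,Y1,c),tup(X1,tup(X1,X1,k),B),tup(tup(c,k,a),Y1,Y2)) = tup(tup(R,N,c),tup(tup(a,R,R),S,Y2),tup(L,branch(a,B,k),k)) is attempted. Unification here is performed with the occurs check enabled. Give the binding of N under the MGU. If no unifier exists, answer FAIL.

branch(a,k,k)

Decompose tup/3: tup(a,Y1,c) = tup(R,N,c),  tup(X1,tup(X1,X1,k),B) = tup(tup(a,R,R),S,Y2),  tup(tup(c,k,a),Y1,Y2) = tup(L,branch(a,B,k),k).
Decompose tup/3: a = R,  Y1 = N,  c = c.
Bind R := a; substituting into the one remaining equation that mentions R gives: tup(X1,tup(X1,X1,k),B) = tup(tup(a,a,a),S,Y2).
Bind Y1 := N; substituting into the one remaining equation that mentions Y1 gives: tup(tup(c,k,a),N,Y2) = tup(L,branch(a,B,k),k).
Delete trivial equation c = c.
Decompose tup/3: X1 = tup(a,a,a),  tup(X1,X1,k) = S,  B = Y2.
Bind X1 := tup(a,a,a); substituting into the one remaining equation that mentions X1 gives: tup(tup(a,a,a),tup(a,a,a),k) = S.
Bind S := tup(tup(a,a,a),tup(a,a,a),k); no other remaining equation mentions S.
Bind B := Y2; substituting into the remaining equation gives: tup(tup(c,k,a),N,Y2) = tup(L,branch(a,Y2,k),k).
Decompose tup/3: tup(c,k,a) = L,  N = branch(a,Y2,k),  Y2 = k.
Bind L := tup(c,k,a); no other remaining equation mentions L.
Bind N := branch(a,Y2,k); no other remaining equation mentions N. Substituting into the earlier binding gives Y1 := branch(a,Y2,k).
Bind Y2 := k. Substituting into the earlier bindings gives Y1 := branch(a,k,k), B := k, N := branch(a,k,k).
MGU = { R -> a, Y1 -> branch(a,k,k), X1 -> tup(a,a,a), S -> tup(tup(a,a,a),tup(a,a,a),k), B -> k, L -> tup(c,k,a), N -> branch(a,k,k), Y2 -> k }, so N -> branch(a,k,k).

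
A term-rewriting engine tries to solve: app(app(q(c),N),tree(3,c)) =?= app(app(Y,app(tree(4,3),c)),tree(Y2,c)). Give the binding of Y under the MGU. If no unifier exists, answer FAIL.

q(c)

Decompose app/2: app(q(c),N) =?= app(Y,app(tree(4,3),c)),  tree(3,c) =?= tree(Y2,c).
Decompose app/2: q(c) =?= Y,  N =?= app(tree(4,3),c).
Bind Y := q(c); no other remaining equation mentions Y.
Bind N := app(tree(4,3),c); no other remaining equation mentions N.
Decompose tree/2: 3 =?= Y2,  c =?= c.
Bind Y2 := 3; no other remaining equation mentions Y2.
Delete trivial equation c =?= c.
MGU = { Y -> q(c), N -> app(tree(4,3),c), Y2 -> 3 }, so Y -> q(c).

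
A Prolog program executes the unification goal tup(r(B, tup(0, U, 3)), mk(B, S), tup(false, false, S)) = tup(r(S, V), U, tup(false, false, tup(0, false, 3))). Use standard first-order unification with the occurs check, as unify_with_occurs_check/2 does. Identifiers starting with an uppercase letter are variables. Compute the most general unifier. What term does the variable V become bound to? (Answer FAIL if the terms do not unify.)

Decompose tup/3: r(B, tup(0, U, 3)) = r(S, V),  mk(B, S) = U,  tup(false, false, S) = tup(false, false, tup(0, false, 3)).
Decompose r/2: B = S,  tup(0, U, 3) = V.
Bind B := S; substituting into the one remaining equation that mentions B gives: mk(S, S) = U.
Bind V := tup(0, U, 3); no other remaining equation mentions V.
Bind U := mk(S, S); no other remaining equation mentions U. Substituting into the earlier binding gives V := tup(0, mk(S, S), 3).
Decompose tup/3: false = false,  false = false,  S = tup(0, false, 3).
Delete trivial equation false = false.
Delete trivial equation false = false.
Bind S := tup(0, false, 3). Substituting into the earlier bindings gives B := tup(0, false, 3), V := tup(0, mk(tup(0, false, 3), tup(0, false, 3)), 3), U := mk(tup(0, false, 3), tup(0, false, 3)).
MGU = { B = tup(0, false, 3), V = tup(0, mk(tup(0, false, 3), tup(0, false, 3)), 3), U = mk(tup(0, false, 3), tup(0, false, 3)), S = tup(0, false, 3) }, so V = tup(0, mk(tup(0, false, 3), tup(0, false, 3)), 3).

tup(0, mk(tup(0, false, 3), tup(0, false, 3)), 3)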